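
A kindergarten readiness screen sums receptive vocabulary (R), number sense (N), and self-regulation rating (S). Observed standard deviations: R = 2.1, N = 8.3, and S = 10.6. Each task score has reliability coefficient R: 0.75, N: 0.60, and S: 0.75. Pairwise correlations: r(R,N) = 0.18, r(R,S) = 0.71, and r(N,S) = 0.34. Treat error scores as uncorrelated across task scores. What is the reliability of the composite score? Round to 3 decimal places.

0.800

Var(R+N+S) = 2.1² + 8.3² + 10.6² + 2·[2.1·8.3·0.18 + 2.1·10.6·0.71 + 8.3·10.6·0.34] = 185.66 + 97.7104 = 283.37.
With uncorrelated errors the cross-covariances are all true-score covariance, so they carry over unchanged; only the diagonal terms shrink to ρᵢσᵢ².
True-score variance = [2.1²·0.75 + 8.3²·0.60 + 10.6²·0.75] + 97.7104 = 128.912 + 97.7104 = 226.622.
Reliability = 226.622 / 283.37 = 0.800.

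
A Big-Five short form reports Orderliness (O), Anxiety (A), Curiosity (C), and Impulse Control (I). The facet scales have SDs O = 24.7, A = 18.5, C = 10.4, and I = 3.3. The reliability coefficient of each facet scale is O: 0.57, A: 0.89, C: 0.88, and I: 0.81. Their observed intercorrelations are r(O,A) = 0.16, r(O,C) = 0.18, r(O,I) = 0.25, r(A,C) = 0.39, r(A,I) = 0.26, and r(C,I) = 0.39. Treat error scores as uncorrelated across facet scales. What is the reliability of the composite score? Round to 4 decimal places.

0.7980

Var(O+A+C+I) = 24.7² + 18.5² + 10.4² + 3.3² + 2·[24.7·18.5·0.16 + 24.7·10.4·0.18 + 24.7·3.3·0.25 + 18.5·10.4·0.39 + 18.5·3.3·0.26 + 10.4·3.3·0.39] = 1071.39 + 488.043 = 1559.43.
With uncorrelated errors the cross-covariances are all true-score covariance, so they carry over unchanged; only the diagonal terms shrink to ρᵢσᵢ².
True-score variance = [24.7²·0.57 + 18.5²·0.89 + 10.4²·0.88 + 3.3²·0.81] + 488.043 = 756.355 + 488.043 = 1244.4.
Reliability = 1244.4 / 1559.43 = 0.7980.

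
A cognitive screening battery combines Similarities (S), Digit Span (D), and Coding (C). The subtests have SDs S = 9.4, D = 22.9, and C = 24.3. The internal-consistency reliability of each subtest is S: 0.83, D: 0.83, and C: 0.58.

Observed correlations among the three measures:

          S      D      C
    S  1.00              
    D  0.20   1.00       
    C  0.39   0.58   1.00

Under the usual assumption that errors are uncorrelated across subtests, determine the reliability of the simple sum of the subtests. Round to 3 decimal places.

0.833

Var(S+D+C) = 9.4² + 22.9² + 24.3² + 2·[9.4·22.9·0.20 + 9.4·24.3·0.39 + 22.9·24.3·0.58] = 1203.26 + 909.777 = 2113.04.
With uncorrelated errors the cross-covariances are all true-score covariance, so they carry over unchanged; only the diagonal terms shrink to ρᵢσᵢ².
True-score variance = [9.4²·0.83 + 22.9²·0.83 + 24.3²·0.58] + 909.777 = 851.083 + 909.777 = 1760.86.
Reliability = 1760.86 / 2113.04 = 0.833.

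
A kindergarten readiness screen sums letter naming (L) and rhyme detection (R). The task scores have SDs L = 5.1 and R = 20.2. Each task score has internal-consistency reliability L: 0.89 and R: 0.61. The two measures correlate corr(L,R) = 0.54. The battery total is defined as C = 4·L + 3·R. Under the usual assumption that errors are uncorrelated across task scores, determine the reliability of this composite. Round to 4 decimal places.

Var(C) = 4²·5.1² + 3²·20.2² + 2·[12·5.1·20.2·0.54] = 4088.52 + 1335.14 = 5423.66.
Because errors are independent across components, Cov(Tᵢ,Tⱼ) = Cov(Xᵢ,Xⱼ); the off-diagonal part of the true-score variance is the same as above.
True-score variance = [4²·5.1²·0.89 + 3²·20.2²·0.61] + 1335.14 = 2610.52 + 1335.14 = 3945.66.
Reliability = 3945.66 / 5423.66 = 0.7275.

0.7275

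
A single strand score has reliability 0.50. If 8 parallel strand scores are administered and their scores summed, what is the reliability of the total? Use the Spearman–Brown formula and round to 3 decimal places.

ρ_k = kρ / (1 + (k−1)ρ) = 8·0.50 / (1 + 7·0.50) = 4.000 / 4.500 = 0.889.

0.889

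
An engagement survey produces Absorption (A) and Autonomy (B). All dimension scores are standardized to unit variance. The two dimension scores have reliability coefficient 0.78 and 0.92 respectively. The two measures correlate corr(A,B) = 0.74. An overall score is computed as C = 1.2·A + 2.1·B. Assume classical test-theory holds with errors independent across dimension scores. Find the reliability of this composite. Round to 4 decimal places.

Var(C) = 1.2² + 2.1² + 2·[2.52·0.74] = 5.85 + 3.7296 = 9.5796.
Under uncorrelated errors the observed covariances equal the true-score covariances, so only the own-variance terms attenuate.
True-score variance = [1.2²·0.78 + 2.1²·0.92] + 3.7296 = 5.1804 + 3.7296 = 8.91.
Reliability = 8.91 / 9.5796 = 0.9301.

0.9301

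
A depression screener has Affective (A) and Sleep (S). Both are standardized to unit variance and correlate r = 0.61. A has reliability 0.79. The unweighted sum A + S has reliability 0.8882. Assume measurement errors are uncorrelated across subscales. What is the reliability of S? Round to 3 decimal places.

Var(A+S) = 2 + 2·0.61 = 3.220.
True-score variance = ρ_A + ρ_S + 2·0.61, so 0.8882 = (0.79 + ρ_S + 1.22) / 3.220.
ρ_S = 0.8882·3.220 − 0.79 − 1.22 = 0.850.

0.850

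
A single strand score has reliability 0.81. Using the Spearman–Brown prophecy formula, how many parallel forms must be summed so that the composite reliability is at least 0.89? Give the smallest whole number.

2

k ≥ ρ*(1−ρ₁)/(ρ₁(1−ρ*)) = 0.89·0.19 / (0.81·0.11) = 1.898.
Smallest integer k = 2.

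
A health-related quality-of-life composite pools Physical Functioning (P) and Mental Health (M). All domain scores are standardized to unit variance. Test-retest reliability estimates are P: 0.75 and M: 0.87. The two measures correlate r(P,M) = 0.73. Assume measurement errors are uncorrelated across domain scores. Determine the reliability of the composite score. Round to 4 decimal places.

0.8902

Var(P+M) = 2 + 2·[0.73] = 2 + 1.46 = 3.46.
Under uncorrelated errors the observed covariances equal the true-score covariances, so only the own-variance terms attenuate.
True-score variance = [0.75 + 0.87] + 1.46 = 1.62 + 1.46 = 3.08.
Reliability = 3.08 / 3.46 = 0.8902.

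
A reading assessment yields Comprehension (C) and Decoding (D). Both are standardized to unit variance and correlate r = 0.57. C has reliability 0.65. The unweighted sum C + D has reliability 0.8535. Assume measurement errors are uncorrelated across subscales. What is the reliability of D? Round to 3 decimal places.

0.890

Var(C+D) = 2 + 2·0.57 = 3.140.
True-score variance = ρ_C + ρ_D + 2·0.57, so 0.8535 = (0.65 + ρ_D + 1.14) / 3.140.
ρ_D = 0.8535·3.140 − 0.65 − 1.14 = 0.890.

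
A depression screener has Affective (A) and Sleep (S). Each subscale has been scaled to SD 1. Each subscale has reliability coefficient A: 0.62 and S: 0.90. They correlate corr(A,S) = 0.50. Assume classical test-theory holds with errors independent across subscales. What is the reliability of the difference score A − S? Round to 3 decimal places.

Var(A−S) = 1 + 1 − 2·0.50 = 2 − 1 = 1.
Because errors are independent across components, Cov(Tᵢ,Tⱼ) = Cov(Xᵢ,Xⱼ); the off-diagonal part of the true-score variance is the same as above.
True-score variance = [0.62 + 0.90] − 1 = 1.52 − 1 = 0.52.
Reliability = 0.52 / 1 = 0.520.

0.520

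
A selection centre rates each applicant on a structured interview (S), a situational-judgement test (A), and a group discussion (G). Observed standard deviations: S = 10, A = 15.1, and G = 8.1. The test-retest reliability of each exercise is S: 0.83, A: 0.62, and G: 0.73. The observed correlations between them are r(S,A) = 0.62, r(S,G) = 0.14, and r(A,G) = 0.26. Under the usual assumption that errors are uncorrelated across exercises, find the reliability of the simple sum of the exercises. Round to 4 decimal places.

0.8181

Var(S+A+G) = 10² + 15.1² + 8.1² + 2·[10·15.1·0.62 + 10·8.1·0.14 + 15.1·8.1·0.26] = 393.62 + 273.521 = 667.141.
With uncorrelated errors the cross-covariances are all true-score covariance, so they carry over unchanged; only the diagonal terms shrink to ρᵢσᵢ².
True-score variance = [10²·0.83 + 15.1²·0.62 + 8.1²·0.73] + 273.521 = 272.262 + 273.521 = 545.783.
Reliability = 545.783 / 667.141 = 0.8181.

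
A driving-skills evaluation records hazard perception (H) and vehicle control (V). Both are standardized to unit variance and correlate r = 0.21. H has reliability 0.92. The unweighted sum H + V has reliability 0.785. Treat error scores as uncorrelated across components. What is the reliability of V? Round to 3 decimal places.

Var(H+V) = 2 + 2·0.21 = 2.420.
True-score variance = ρ_H + ρ_V + 2·0.21, so 0.785 = (0.92 + ρ_V + 0.42) / 2.420.
ρ_V = 0.785·2.420 − 0.92 − 0.42 = 0.560.

0.560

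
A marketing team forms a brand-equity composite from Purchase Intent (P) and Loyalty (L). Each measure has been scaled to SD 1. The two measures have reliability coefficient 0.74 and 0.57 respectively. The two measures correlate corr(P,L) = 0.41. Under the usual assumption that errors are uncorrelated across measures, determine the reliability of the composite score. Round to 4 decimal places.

Var(P+L) = 2 + 2·[0.41] = 2 + 0.82 = 2.82.
Because errors are independent across components, Cov(Tᵢ,Tⱼ) = Cov(Xᵢ,Xⱼ); the off-diagonal part of the true-score variance is the same as above.
True-score variance = [0.74 + 0.57] + 0.82 = 1.31 + 0.82 = 2.13.
Reliability = 2.13 / 2.82 = 0.7553.

0.7553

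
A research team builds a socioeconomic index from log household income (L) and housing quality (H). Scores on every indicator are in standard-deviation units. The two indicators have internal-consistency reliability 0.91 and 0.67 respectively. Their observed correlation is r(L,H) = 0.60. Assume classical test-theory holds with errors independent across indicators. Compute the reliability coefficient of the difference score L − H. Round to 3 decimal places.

0.475

Var(L−H) = 1 + 1 − 2·0.60 = 2 − 1.2 = 0.8.
Because errors are independent across components, Cov(Tᵢ,Tⱼ) = Cov(Xᵢ,Xⱼ); the off-diagonal part of the true-score variance is the same as above.
True-score variance = [0.91 + 0.67] − 1.2 = 1.58 − 1.2 = 0.38.
Reliability = 0.38 / 0.8 = 0.475.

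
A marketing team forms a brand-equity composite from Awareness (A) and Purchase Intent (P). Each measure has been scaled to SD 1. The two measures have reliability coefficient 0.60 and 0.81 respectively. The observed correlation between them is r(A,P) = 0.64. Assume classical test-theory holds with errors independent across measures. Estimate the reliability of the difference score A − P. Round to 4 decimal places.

Var(A−P) = 1 + 1 − 2·0.64 = 2 − 1.28 = 0.72.
Under uncorrelated errors the observed covariances equal the true-score covariances, so only the own-variance terms attenuate.
True-score variance = [0.60 + 0.81] − 1.28 = 1.41 − 1.28 = 0.13.
Reliability = 0.13 / 0.72 = 0.1806.

0.1806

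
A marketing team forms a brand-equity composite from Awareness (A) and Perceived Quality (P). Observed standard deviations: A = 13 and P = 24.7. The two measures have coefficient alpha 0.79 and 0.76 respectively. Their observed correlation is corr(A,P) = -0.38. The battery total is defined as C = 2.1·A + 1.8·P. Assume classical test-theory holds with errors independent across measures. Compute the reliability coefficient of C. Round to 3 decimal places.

0.649

Var(C) = 2.1²·13² + 1.8²·24.7² + 2·[3.78·13·24.7·(-0.38)] = 2721.98 − 922.456 = 1799.53.
With uncorrelated errors the cross-covariances are all true-score covariance, so they carry over unchanged; only the diagonal terms shrink to ρᵢσᵢ².
True-score variance = [2.1²·13²·0.79 + 1.8²·24.7²·0.76] − 922.456 = 2091.06 − 922.456 = 1168.61.
Reliability = 1168.61 / 1799.53 = 0.649.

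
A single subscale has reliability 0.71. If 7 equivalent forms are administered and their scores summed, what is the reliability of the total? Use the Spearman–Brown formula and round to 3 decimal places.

0.945

ρ_k = kρ / (1 + (k−1)ρ) = 7·0.71 / (1 + 6·0.71) = 4.970 / 5.260 = 0.945.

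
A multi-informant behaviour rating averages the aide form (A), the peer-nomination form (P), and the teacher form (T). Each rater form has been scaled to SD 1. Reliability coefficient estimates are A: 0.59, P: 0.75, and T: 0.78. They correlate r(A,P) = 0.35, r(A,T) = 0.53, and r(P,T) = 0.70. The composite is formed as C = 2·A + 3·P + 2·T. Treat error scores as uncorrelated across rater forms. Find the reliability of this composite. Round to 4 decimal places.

0.8590

Var(C) = 2² + 3² + 2² + 2·[6·0.35 + 4·0.53 + 6·0.70] = 17 + 16.84 = 33.84.
Because errors are independent across components, Cov(Tᵢ,Tⱼ) = Cov(Xᵢ,Xⱼ); the off-diagonal part of the true-score variance is the same as above.
True-score variance = [2²·0.59 + 3²·0.75 + 2²·0.78] + 16.84 = 12.23 + 16.84 = 29.07.
Reliability = 29.07 / 33.84 = 0.8590.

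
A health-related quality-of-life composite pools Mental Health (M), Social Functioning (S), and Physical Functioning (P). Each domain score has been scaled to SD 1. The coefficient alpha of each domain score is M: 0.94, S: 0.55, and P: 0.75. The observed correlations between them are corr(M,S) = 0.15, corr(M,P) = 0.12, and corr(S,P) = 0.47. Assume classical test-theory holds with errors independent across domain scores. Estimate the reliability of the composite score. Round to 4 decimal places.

Var(M+S+P) = 3 + 2·[0.15 + 0.12 + 0.47] = 3 + 1.48 = 4.48.
Because errors are independent across components, Cov(Tᵢ,Tⱼ) = Cov(Xᵢ,Xⱼ); the off-diagonal part of the true-score variance is the same as above.
True-score variance = [0.94 + 0.55 + 0.75] + 1.48 = 2.24 + 1.48 = 3.72.
Reliability = 3.72 / 4.48 = 0.8304.

0.8304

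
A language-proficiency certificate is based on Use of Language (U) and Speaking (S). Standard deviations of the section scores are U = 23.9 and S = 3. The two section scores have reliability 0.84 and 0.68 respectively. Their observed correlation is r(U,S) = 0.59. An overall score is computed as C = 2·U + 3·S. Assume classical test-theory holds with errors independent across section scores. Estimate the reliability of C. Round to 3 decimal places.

Var(C) = 2²·23.9² + 3²·3² + 2·[6·23.9·3·0.59] = 2365.84 + 507.636 = 2873.48.
Because errors are independent across components, Cov(Tᵢ,Tⱼ) = Cov(Xᵢ,Xⱼ); the off-diagonal part of the true-score variance is the same as above.
True-score variance = [2²·23.9²·0.84 + 3²·3²·0.68] + 507.636 = 1974.35 + 507.636 = 2481.98.
Reliability = 2481.98 / 2873.48 = 0.864.

0.864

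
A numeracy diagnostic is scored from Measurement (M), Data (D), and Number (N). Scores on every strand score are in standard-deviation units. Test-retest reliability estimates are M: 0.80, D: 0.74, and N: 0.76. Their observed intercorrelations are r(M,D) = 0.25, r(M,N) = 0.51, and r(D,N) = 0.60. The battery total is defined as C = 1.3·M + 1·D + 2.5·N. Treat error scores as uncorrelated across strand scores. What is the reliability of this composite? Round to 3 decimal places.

Var(C) = 1.3² + 1 + 2.5² + 2·[1.3·0.25 + 3.25·0.51 + 2.5·0.60] = 8.94 + 6.965 = 15.905.
Because errors are independent across components, Cov(Tᵢ,Tⱼ) = Cov(Xᵢ,Xⱼ); the off-diagonal part of the true-score variance is the same as above.
True-score variance = [1.3²·0.80 + 0.74 + 2.5²·0.76] + 6.965 = 6.842 + 6.965 = 13.807.
Reliability = 13.807 / 15.905 = 0.868.

0.868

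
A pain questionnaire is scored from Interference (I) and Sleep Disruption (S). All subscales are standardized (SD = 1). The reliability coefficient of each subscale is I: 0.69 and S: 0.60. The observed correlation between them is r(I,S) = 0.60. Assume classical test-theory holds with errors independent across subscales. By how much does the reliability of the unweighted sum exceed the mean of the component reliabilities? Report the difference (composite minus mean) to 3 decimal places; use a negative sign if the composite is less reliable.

0.133

Var(sum) = 2 + 1.2 = 3.2; true-score variance = 1.29 + 1.2 = 2.49; composite reliability = 0.7781.
Mean component reliability = 0.6450.
Difference = 0.7781 − 0.6450 = 0.133.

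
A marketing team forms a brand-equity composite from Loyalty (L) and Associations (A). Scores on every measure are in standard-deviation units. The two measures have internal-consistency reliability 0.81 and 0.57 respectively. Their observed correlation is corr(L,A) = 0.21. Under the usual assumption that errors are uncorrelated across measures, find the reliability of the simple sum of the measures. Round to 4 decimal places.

Var(L+A) = 2 + 2·[0.21] = 2 + 0.42 = 2.42.
Because errors are independent across components, Cov(Tᵢ,Tⱼ) = Cov(Xᵢ,Xⱼ); the off-diagonal part of the true-score variance is the same as above.
True-score variance = [0.81 + 0.57] + 0.42 = 1.38 + 0.42 = 1.8.
Reliability = 1.8 / 2.42 = 0.7438.

0.7438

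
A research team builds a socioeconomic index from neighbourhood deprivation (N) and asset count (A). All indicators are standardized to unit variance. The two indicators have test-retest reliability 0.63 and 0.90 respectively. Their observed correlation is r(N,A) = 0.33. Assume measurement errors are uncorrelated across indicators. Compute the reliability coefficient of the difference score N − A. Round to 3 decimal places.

Var(N−A) = 1 + 1 − 2·0.33 = 2 − 0.66 = 1.34.
Because errors are independent across components, Cov(Tᵢ,Tⱼ) = Cov(Xᵢ,Xⱼ); the off-diagonal part of the true-score variance is the same as above.
True-score variance = [0.63 + 0.90] − 0.66 = 1.53 − 0.66 = 0.87.
Reliability = 0.87 / 1.34 = 0.649.

0.649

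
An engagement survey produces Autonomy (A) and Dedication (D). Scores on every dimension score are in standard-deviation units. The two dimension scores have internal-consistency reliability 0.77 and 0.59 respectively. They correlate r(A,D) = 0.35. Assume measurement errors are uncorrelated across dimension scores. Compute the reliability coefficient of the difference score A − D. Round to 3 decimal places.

0.508

Var(A−D) = 1 + 1 − 2·0.35 = 2 − 0.7 = 1.3.
Because errors are independent across components, Cov(Tᵢ,Tⱼ) = Cov(Xᵢ,Xⱼ); the off-diagonal part of the true-score variance is the same as above.
True-score variance = [0.77 + 0.59] − 0.7 = 1.36 − 0.7 = 0.66.
Reliability = 0.66 / 1.3 = 0.508.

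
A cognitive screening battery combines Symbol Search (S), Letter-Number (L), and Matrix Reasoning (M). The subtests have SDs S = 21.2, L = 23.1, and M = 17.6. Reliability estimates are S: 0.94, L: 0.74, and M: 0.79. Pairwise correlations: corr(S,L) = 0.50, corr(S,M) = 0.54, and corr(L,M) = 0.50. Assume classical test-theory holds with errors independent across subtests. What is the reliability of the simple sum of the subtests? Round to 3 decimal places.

0.911

Var(S+L+M) = 21.2² + 23.1² + 17.6² + 2·[21.2·23.1·0.50 + 21.2·17.6·0.54 + 23.1·17.6·0.50] = 1292.81 + 1299.25 = 2592.06.
Because errors are independent across components, Cov(Tᵢ,Tⱼ) = Cov(Xᵢ,Xⱼ); the off-diagonal part of the true-score variance is the same as above.
True-score variance = [21.2²·0.94 + 23.1²·0.74 + 17.6²·0.79] + 1299.25 = 1062.06 + 1299.25 = 2361.31.
Reliability = 2361.31 / 2592.06 = 0.911.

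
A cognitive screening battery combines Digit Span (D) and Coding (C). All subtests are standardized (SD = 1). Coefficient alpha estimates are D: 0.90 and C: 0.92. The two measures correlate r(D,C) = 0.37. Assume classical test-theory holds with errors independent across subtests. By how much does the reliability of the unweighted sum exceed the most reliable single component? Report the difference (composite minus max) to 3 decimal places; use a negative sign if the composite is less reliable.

0.014

Var(sum) = 2 + 0.74 = 2.74; true-score variance = 1.82 + 0.74 = 2.56; composite reliability = 0.9343.
Max component reliability = 0.9200.
Difference = 0.9343 − 0.9200 = 0.014.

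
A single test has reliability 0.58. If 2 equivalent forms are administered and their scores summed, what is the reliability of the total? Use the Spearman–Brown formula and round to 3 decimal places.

0.734

ρ_k = kρ / (1 + (k−1)ρ) = 2·0.58 / (1 + 1·0.58) = 1.160 / 1.580 = 0.734.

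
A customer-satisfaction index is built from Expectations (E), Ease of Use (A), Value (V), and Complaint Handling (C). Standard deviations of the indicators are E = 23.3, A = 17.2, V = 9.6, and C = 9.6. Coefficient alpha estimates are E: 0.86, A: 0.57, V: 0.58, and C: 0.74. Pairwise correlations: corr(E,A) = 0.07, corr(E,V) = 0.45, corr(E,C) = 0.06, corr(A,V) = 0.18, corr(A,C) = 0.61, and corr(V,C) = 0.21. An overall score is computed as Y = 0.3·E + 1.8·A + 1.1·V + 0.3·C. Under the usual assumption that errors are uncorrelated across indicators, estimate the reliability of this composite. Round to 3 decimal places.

0.681

Var(Y) = 0.3²·23.3² + 1.8²·17.2² + 1.1²·9.6² + 0.3²·9.6² + 2·[0.54·23.3·17.2·0.07 + 0.33·23.3·9.6·0.45 + 0.09·23.3·9.6·0.06 + 1.98·17.2·9.6·0.18 + 0.54·17.2·9.6·0.61 + 0.33·9.6·9.6·0.21] = 1127.19 + 338.398 = 1465.59.
Under uncorrelated errors the observed covariances equal the true-score covariances, so only the own-variance terms attenuate.
True-score variance = [0.3²·23.3²·0.86 + 1.8²·17.2²·0.57 + 1.1²·9.6²·0.58 + 0.3²·9.6²·0.74] + 338.398 = 659.193 + 338.398 = 997.591.
Reliability = 997.591 / 1465.59 = 0.681.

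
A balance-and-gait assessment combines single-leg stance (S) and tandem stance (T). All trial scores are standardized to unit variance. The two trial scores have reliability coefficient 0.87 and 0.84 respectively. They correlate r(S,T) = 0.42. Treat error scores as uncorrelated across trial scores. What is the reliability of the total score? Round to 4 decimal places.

0.8979

Var(S+T) = 2 + 2·[0.42] = 2 + 0.84 = 2.84.
Under uncorrelated errors the observed covariances equal the true-score covariances, so only the own-variance terms attenuate.
True-score variance = [0.87 + 0.84] + 0.84 = 1.71 + 0.84 = 2.55.
Reliability = 2.55 / 2.84 = 0.8979.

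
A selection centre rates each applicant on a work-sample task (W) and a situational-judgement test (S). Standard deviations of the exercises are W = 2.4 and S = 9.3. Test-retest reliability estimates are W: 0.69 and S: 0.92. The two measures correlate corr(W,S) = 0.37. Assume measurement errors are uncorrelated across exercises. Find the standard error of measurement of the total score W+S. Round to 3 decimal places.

Var(total) = 92.25 + 16.5168 = 108.767.
True-score variance = 83.5452 + 16.5168 = 100.062, so reliability = 0.9200.
Error variance = 108.767 − 100.062 = 8.7048; SEM = √8.7048 = 2.950.

2.950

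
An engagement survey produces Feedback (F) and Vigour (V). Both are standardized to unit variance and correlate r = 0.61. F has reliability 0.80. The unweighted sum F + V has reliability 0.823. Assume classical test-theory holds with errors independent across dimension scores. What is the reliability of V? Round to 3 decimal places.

0.630

Var(F+V) = 2 + 2·0.61 = 3.220.
True-score variance = ρ_F + ρ_V + 2·0.61, so 0.823 = (0.80 + ρ_V + 1.22) / 3.220.
ρ_V = 0.823·3.220 − 0.80 − 1.22 = 0.630.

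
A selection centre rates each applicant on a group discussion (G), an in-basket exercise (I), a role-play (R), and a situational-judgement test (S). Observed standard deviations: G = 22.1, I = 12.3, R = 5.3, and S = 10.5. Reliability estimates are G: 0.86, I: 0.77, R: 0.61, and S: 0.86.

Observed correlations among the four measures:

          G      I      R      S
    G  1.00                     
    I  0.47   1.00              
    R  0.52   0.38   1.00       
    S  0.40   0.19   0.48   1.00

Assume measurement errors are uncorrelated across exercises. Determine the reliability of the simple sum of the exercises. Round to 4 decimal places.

Var(G+I+R+S) = 22.1² + 12.3² + 5.3² + 10.5² + 2·[22.1·12.3·0.47 + 22.1·5.3·0.52 + 22.1·10.5·0.40 + 12.3·5.3·0.38 + 12.3·10.5·0.19 + 5.3·10.5·0.48] = 778.04 + 715.021 = 1493.06.
Because errors are independent across components, Cov(Tᵢ,Tⱼ) = Cov(Xᵢ,Xⱼ); the off-diagonal part of the true-score variance is the same as above.
True-score variance = [22.1²·0.86 + 12.3²·0.77 + 5.3²·0.61 + 10.5²·0.86] + 715.021 = 648.476 + 715.021 = 1363.5.
Reliability = 1363.5 / 1493.06 = 0.9132.

0.9132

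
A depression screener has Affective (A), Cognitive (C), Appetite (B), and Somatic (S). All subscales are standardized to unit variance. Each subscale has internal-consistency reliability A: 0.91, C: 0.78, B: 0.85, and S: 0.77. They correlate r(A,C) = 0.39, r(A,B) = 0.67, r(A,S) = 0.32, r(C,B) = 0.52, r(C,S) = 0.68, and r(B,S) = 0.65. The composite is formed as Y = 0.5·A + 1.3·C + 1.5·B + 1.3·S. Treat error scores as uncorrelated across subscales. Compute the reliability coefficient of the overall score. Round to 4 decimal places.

Var(Y) = 0.5² + 1.3² + 1.5² + 1.3² + 2·[0.65·0.39 + 0.75·0.67 + 0.65·0.32 + 1.95·0.52 + 1.69·0.68 + 1.95·0.65] = 5.88 + 8.7894 = 14.6694.
Because errors are independent across components, Cov(Tᵢ,Tⱼ) = Cov(Xᵢ,Xⱼ); the off-diagonal part of the true-score variance is the same as above.
True-score variance = [0.5²·0.91 + 1.3²·0.78 + 1.5²·0.85 + 1.3²·0.77] + 8.7894 = 4.7595 + 8.7894 = 13.5489.
Reliability = 13.5489 / 14.6694 = 0.9236.

0.9236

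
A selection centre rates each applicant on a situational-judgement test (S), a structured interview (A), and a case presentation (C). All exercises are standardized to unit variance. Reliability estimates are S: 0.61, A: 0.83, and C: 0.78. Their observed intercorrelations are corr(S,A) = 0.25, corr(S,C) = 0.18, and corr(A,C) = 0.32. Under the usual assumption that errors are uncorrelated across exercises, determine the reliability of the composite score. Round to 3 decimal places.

Var(S+A+C) = 3 + 2·[0.25 + 0.18 + 0.32] = 3 + 1.5 = 4.5.
With uncorrelated errors the cross-covariances are all true-score covariance, so they carry over unchanged; only the diagonal terms shrink to ρᵢσᵢ².
True-score variance = [0.61 + 0.83 + 0.78] + 1.5 = 2.22 + 1.5 = 3.72.
Reliability = 3.72 / 4.5 = 0.827.

0.827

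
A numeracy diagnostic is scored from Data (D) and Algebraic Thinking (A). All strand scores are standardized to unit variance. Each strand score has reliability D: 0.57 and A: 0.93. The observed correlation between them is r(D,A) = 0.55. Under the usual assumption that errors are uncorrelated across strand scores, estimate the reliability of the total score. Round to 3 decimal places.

Var(D+A) = 2 + 2·[0.55] = 2 + 1.1 = 3.1.
Because errors are independent across components, Cov(Tᵢ,Tⱼ) = Cov(Xᵢ,Xⱼ); the off-diagonal part of the true-score variance is the same as above.
True-score variance = [0.57 + 0.93] + 1.1 = 1.5 + 1.1 = 2.6.
Reliability = 2.6 / 3.1 = 0.839.

0.839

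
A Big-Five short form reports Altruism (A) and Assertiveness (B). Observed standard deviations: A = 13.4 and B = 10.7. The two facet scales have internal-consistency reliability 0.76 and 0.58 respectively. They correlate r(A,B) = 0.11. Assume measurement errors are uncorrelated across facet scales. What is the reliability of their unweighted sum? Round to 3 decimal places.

0.720

Var(A+B) = 13.4² + 10.7² + 2·[13.4·10.7·0.11] = 294.05 + 31.5436 = 325.594.
With uncorrelated errors the cross-covariances are all true-score covariance, so they carry over unchanged; only the diagonal terms shrink to ρᵢσᵢ².
True-score variance = [13.4²·0.76 + 10.7²·0.58] + 31.5436 = 202.87 + 31.5436 = 234.413.
Reliability = 234.413 / 325.594 = 0.720.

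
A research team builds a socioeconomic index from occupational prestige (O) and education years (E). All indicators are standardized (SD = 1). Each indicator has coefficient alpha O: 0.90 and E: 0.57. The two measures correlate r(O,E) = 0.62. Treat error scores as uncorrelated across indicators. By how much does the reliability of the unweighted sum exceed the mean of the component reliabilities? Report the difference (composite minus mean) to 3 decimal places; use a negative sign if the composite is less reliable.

Var(sum) = 2 + 1.24 = 3.24; true-score variance = 1.47 + 1.24 = 2.71; composite reliability = 0.8364.
Mean component reliability = 0.7350.
Difference = 0.8364 − 0.7350 = 0.101.

0.101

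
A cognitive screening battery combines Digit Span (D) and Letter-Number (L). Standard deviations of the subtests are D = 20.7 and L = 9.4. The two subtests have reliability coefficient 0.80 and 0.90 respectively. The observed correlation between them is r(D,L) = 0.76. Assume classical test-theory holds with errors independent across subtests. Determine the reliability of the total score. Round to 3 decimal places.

Var(D+L) = 20.7² + 9.4² + 2·[20.7·9.4·0.76] = 516.85 + 295.762 = 812.612.
Because errors are independent across components, Cov(Tᵢ,Tⱼ) = Cov(Xᵢ,Xⱼ); the off-diagonal part of the true-score variance is the same as above.
True-score variance = [20.7²·0.80 + 9.4²·0.90] + 295.762 = 422.316 + 295.762 = 718.078.
Reliability = 718.078 / 812.612 = 0.884.

0.884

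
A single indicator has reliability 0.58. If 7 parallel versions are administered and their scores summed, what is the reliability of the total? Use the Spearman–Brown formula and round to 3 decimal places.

0.906

ρ_k = kρ / (1 + (k−1)ρ) = 7·0.58 / (1 + 6·0.58) = 4.060 / 4.480 = 0.906.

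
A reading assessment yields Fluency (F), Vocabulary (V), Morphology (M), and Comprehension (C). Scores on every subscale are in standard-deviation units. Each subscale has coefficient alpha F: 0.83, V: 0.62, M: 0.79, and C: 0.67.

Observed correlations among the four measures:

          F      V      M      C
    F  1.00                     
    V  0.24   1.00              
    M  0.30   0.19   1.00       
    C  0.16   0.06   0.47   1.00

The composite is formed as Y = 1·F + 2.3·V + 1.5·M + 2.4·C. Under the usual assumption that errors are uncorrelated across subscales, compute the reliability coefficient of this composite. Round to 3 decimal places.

Var(Y) = 1 + 2.3² + 1.5² + 2.4² + 2·[2.3·0.24 + 1.5·0.30 + 2.4·0.16 + 3.45·0.19 + 5.52·0.06 + 3.6·0.47] = 14.3 + 8.1294 = 22.4294.
With uncorrelated errors the cross-covariances are all true-score covariance, so they carry over unchanged; only the diagonal terms shrink to ρᵢσᵢ².
True-score variance = [0.83 + 2.3²·0.62 + 1.5²·0.79 + 2.4²·0.67] + 8.1294 = 9.7465 + 8.1294 = 17.8759.
Reliability = 17.8759 / 22.4294 = 0.797.

0.797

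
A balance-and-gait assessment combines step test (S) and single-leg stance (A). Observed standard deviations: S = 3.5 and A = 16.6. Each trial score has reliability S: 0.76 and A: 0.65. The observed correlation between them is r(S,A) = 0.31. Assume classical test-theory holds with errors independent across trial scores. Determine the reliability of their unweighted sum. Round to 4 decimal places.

Var(S+A) = 3.5² + 16.6² + 2·[3.5·16.6·0.31] = 287.81 + 36.022 = 323.832.
Under uncorrelated errors the observed covariances equal the true-score covariances, so only the own-variance terms attenuate.
True-score variance = [3.5²·0.76 + 16.6²·0.65] + 36.022 = 188.424 + 36.022 = 224.446.
Reliability = 224.446 / 323.832 = 0.6931.

0.6931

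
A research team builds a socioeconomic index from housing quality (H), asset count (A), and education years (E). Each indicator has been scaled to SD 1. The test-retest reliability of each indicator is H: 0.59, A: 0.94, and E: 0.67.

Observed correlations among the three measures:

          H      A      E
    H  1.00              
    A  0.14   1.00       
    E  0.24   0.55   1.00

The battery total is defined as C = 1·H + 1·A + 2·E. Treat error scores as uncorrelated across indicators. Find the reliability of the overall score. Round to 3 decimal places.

0.810

Var(C) = 1 + 1 + 2² + 2·[0.14 + 2·0.24 + 2·0.55] = 6 + 3.44 = 9.44.
Under uncorrelated errors the observed covariances equal the true-score covariances, so only the own-variance terms attenuate.
True-score variance = [0.59 + 0.94 + 2²·0.67] + 3.44 = 4.21 + 3.44 = 7.65.
Reliability = 7.65 / 9.44 = 0.810.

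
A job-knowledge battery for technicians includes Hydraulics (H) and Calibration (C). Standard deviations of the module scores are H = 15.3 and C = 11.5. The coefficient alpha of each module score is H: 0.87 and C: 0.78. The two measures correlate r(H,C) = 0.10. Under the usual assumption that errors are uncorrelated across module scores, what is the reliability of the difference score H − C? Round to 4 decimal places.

Var(H−C) = 15.3² + 11.5² − 2·15.3·11.5·0.10 = 366.34 − 35.19 = 331.15.
Because errors are independent across components, Cov(Tᵢ,Tⱼ) = Cov(Xᵢ,Xⱼ); the off-diagonal part of the true-score variance is the same as above.
True-score variance = [15.3²·0.87 + 11.5²·0.78] − 35.19 = 306.813 − 35.19 = 271.623.
Reliability = 271.623 / 331.15 = 0.8202.

0.8202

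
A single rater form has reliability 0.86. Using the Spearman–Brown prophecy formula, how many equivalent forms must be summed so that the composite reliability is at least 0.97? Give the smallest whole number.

k ≥ ρ*(1−ρ₁)/(ρ₁(1−ρ*)) = 0.97·0.14 / (0.86·0.03) = 5.264.
Smallest integer k = 6.

6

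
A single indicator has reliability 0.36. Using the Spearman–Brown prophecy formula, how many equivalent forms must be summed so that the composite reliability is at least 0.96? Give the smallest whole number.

43

k ≥ ρ*(1−ρ₁)/(ρ₁(1−ρ*)) = 0.96·0.64 / (0.36·0.04) = 42.667.
Smallest integer k = 43.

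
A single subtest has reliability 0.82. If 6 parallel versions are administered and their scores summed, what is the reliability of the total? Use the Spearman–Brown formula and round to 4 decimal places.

ρ_k = kρ / (1 + (k−1)ρ) = 6·0.82 / (1 + 5·0.82) = 4.920 / 5.100 = 0.9647.

0.9647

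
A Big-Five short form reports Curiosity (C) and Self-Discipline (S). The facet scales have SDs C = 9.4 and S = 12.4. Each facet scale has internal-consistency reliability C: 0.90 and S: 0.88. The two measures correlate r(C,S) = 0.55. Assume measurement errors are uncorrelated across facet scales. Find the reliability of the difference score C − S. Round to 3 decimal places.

0.760

Var(C−S) = 9.4² + 12.4² − 2·9.4·12.4·0.55 = 242.12 − 128.216 = 113.904.
Under uncorrelated errors the observed covariances equal the true-score covariances, so only the own-variance terms attenuate.
True-score variance = [9.4²·0.90 + 12.4²·0.88] − 128.216 = 214.833 − 128.216 = 86.6168.
Reliability = 86.6168 / 113.904 = 0.760.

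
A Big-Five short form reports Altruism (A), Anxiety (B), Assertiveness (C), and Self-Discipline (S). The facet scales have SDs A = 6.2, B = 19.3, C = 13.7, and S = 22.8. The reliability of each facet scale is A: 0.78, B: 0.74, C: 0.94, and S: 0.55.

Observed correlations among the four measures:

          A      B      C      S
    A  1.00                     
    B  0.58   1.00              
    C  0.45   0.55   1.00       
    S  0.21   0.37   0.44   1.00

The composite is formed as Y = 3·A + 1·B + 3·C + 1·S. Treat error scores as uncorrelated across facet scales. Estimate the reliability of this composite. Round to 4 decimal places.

Var(Y) = 3²·6.2² + 19.3² + 3²·13.7² + 22.8² + 2·[3·6.2·19.3·0.58 + 9·6.2·13.7·0.45 + 3·6.2·22.8·0.21 + 3·19.3·13.7·0.55 + 19.3·22.8·0.37 + 3·13.7·22.8·0.44] = 2927.5 + 3305.36 = 6232.86.
With uncorrelated errors the cross-covariances are all true-score covariance, so they carry over unchanged; only the diagonal terms shrink to ρᵢσᵢ².
True-score variance = [3²·6.2²·0.78 + 19.3²·0.74 + 3²·13.7²·0.94 + 22.8²·0.55] + 3305.36 = 2419.26 + 3305.36 = 5724.62.
Reliability = 5724.62 / 6232.86 = 0.9185.

0.9185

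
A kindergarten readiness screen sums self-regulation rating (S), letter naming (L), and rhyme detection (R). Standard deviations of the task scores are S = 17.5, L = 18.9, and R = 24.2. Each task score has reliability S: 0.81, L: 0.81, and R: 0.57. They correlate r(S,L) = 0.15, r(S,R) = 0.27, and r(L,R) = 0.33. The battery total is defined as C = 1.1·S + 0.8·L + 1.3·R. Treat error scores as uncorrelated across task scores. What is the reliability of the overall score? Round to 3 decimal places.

Var(C) = 1.1²·17.5² + 0.8²·18.9² + 1.3²·24.2² + 2·[0.88·17.5·18.9·0.15 + 1.43·17.5·24.2·0.27 + 1.04·18.9·24.2·0.33] = 1588.91 + 728.29 = 2317.2.
Because errors are independent across components, Cov(Tᵢ,Tⱼ) = Cov(Xᵢ,Xⱼ); the off-diagonal part of the true-score variance is the same as above.
True-score variance = [1.1²·17.5²·0.81 + 0.8²·18.9²·0.81 + 1.3²·24.2²·0.57] + 728.29 = 1049.48 + 728.29 = 1777.77.
Reliability = 1777.77 / 2317.2 = 0.767.

0.767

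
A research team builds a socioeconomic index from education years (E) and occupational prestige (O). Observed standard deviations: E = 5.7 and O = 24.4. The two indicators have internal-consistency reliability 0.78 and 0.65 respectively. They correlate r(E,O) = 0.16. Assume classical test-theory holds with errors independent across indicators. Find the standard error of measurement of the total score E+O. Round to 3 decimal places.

Var(total) = 627.85 + 44.5056 = 672.356.
True-score variance = 412.326 + 44.5056 = 456.832, so reliability = 0.6794.
Error variance = 672.356 − 456.832 = 215.524; SEM = √215.524 = 14.681.

14.681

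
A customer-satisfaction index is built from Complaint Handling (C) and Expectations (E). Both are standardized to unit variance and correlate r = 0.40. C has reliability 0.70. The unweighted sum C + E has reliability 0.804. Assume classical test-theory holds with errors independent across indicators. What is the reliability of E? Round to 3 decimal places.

0.751

Var(C+E) = 2 + 2·0.40 = 2.800.
True-score variance = ρ_C + ρ_E + 2·0.40, so 0.804 = (0.70 + ρ_E + 0.80) / 2.800.
ρ_E = 0.804·2.800 − 0.70 − 0.80 = 0.751.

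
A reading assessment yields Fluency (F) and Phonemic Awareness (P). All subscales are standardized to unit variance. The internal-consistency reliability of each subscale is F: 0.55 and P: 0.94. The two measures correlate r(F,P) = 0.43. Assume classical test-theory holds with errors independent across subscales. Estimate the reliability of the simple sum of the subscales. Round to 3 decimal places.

0.822

Var(F+P) = 2 + 2·[0.43] = 2 + 0.86 = 2.86.
With uncorrelated errors the cross-covariances are all true-score covariance, so they carry over unchanged; only the diagonal terms shrink to ρᵢσᵢ².
True-score variance = [0.55 + 0.94] + 0.86 = 1.49 + 0.86 = 2.35.
Reliability = 2.35 / 2.86 = 0.822.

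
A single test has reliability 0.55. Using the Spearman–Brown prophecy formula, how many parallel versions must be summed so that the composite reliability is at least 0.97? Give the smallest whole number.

k ≥ ρ*(1−ρ₁)/(ρ₁(1−ρ*)) = 0.97·0.45 / (0.55·0.03) = 26.455.
Smallest integer k = 27.

27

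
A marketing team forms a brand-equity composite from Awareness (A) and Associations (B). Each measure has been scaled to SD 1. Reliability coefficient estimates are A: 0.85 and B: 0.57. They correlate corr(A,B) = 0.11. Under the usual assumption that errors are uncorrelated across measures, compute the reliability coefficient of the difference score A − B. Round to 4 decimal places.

0.6742

Var(A−B) = 1 + 1 − 2·0.11 = 2 − 0.22 = 1.78.
With uncorrelated errors the cross-covariances are all true-score covariance, so they carry over unchanged; only the diagonal terms shrink to ρᵢσᵢ².
True-score variance = [0.85 + 0.57] − 0.22 = 1.42 − 0.22 = 1.2.
Reliability = 1.2 / 1.78 = 0.6742.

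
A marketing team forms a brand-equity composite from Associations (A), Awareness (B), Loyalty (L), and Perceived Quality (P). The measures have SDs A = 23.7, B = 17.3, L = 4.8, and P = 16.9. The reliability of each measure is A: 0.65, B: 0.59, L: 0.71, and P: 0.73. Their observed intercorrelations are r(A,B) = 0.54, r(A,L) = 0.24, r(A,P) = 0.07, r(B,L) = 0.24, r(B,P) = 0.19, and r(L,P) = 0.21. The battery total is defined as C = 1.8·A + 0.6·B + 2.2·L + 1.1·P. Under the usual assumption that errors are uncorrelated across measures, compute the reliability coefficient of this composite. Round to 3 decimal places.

0.763

Var(C) = 1.8²·23.7² + 0.6²·17.3² + 2.2²·4.8² + 1.1²·16.9² + 2·[1.08·23.7·17.3·0.54 + 3.96·23.7·4.8·0.24 + 1.98·23.7·16.9·0.07 + 1.32·17.3·4.8·0.24 + 0.66·17.3·16.9·0.19 + 2.42·4.8·16.9·0.21] = 2384.72 + 1013.89 = 3398.61.
Because errors are independent across components, Cov(Tᵢ,Tⱼ) = Cov(Xᵢ,Xⱼ); the off-diagonal part of the true-score variance is the same as above.
True-score variance = [1.8²·23.7²·0.65 + 0.6²·17.3²·0.59 + 2.2²·4.8²·0.71 + 1.1²·16.9²·0.73] + 1013.89 = 1577.94 + 1013.89 = 2591.83.
Reliability = 2591.83 / 3398.61 = 0.763.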